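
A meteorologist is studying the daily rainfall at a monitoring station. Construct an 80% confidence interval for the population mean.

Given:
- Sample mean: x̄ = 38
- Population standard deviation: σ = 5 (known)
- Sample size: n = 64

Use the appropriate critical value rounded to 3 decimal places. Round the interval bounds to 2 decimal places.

The population standard deviation σ is known, so use a z-interval (standard normal critical value).

For 80% confidence, z* = 1.282 (from standard normal table)

Standard error: SE = σ/√n = 5/√64 = 0.625000

Margin of error: E = z* × SE = 1.282 × 0.625000 = 0.8013

Z-interval: x̄ ± E = 38 ± 0.8013 = (37.1987, 38.8013)

Rounded to 2 decimal places:

(37.20, 38.80)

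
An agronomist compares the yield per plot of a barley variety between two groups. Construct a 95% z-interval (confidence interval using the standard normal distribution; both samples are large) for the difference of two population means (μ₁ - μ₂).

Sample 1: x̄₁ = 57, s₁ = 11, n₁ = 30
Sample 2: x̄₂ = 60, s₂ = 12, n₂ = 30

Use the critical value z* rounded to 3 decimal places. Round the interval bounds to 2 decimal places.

Both samples are large (n₁ = 30 ≥ 30, n₂ = 30 ≥ 30), so a z-interval for the difference of means applies.

Point estimate: x̄₁ - x̄₂ = 57 - 60 = -3

Standard error: SE = √(s₁²/n₁ + s₂²/n₂)
= √(11²/30 + 12²/30)
= √(4.033333 + 4.800000)
= 2.972092

For 95% confidence, z* = 1.96 (from standard normal table)
Margin of error: E = z* × SE = 1.96 × 2.972092 = 5.8253

Z-interval: (x̄₁ - x̄₂) ± E = -3 ± 5.8253 = (-8.8253, 2.8253)

Rounded to 2 decimal places:

(-8.83, 2.83)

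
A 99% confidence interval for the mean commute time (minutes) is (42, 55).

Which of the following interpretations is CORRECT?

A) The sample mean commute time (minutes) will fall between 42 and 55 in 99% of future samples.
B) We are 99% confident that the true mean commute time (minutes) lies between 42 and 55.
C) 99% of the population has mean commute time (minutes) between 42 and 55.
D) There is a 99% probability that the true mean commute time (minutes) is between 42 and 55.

A confidence interval represents our confidence in the procedure, not a probability statement about the parameter.

Key concept: If we repeated this sampling process many times and computed a 99% CI each time, about 99% of those intervals would contain the true population parameter.

For this specific interval (42, 55):
- Midpoint (point estimate): 48.5
- Margin of error: 6.5

The correct interpretation is the one stating confidence that the true parameter lies in the interval — option B.

B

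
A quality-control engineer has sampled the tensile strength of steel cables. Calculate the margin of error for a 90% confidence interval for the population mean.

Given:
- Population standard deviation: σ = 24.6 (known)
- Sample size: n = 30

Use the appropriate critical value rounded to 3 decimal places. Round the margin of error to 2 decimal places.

The population standard deviation σ is known, so use the z-interval margin of error formula.

For 90% confidence, z* = 1.645 (from standard normal table)

Margin of error formula for z-interval: E = z* × σ/√n

E = 1.645 × 24.6/√30
  = 1.645 × 4.491325
  = 7.3882

Rounded to 2 decimal places:

7.39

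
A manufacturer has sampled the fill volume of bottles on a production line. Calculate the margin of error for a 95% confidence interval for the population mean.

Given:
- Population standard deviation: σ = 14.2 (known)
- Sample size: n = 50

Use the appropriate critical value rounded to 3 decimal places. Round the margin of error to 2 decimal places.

The population standard deviation σ is known, so use the z-interval margin of error formula.

For 95% confidence, z* = 1.96 (from standard normal table)

Margin of error formula for z-interval: E = z* × σ/√n

E = 1.96 × 14.2/√50
  = 1.96 × 2.008183
  = 3.9360

Rounded to 2 decimal places:

3.94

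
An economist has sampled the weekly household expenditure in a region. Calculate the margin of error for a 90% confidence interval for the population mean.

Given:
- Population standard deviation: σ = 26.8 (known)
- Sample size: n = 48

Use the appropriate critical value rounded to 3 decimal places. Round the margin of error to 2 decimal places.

The population standard deviation σ is known, so use the z-interval margin of error formula.

For 90% confidence, z* = 1.645 (from standard normal table)

Margin of error formula for z-interval: E = z* × σ/√n

E = 1.645 × 26.8/√48
  = 1.645 × 3.868247
  = 6.3633

Rounded to 2 decimal places:

6.36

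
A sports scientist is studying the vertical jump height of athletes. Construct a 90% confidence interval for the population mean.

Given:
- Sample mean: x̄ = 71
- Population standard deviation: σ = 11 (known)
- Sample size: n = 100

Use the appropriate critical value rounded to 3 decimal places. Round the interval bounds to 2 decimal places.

The population standard deviation σ is known, so use a z-interval (standard normal critical value).

For 90% confidence, z* = 1.645 (from standard normal table)

Standard error: SE = σ/√n = 11/√100 = 1.100000

Margin of error: E = z* × SE = 1.645 × 1.100000 = 1.8095

Z-interval: x̄ ± E = 71 ± 1.8095 = (69.1905, 72.8095)

Rounded to 2 decimal places:

(69.19, 72.81)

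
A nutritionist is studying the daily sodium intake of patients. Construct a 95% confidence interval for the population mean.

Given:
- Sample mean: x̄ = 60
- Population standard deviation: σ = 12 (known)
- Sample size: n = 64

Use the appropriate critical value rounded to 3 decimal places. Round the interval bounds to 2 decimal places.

The population standard deviation σ is known, so use a z-interval (standard normal critical value).

For 95% confidence, z* = 1.96 (from standard normal table)

Standard error: SE = σ/√n = 12/√64 = 1.500000

Margin of error: E = z* × SE = 1.96 × 1.500000 = 2.9400

Z-interval: x̄ ± E = 60 ± 2.9400 = (57.0600, 62.9400)

Rounded to 2 decimal places:

(57.06, 62.94)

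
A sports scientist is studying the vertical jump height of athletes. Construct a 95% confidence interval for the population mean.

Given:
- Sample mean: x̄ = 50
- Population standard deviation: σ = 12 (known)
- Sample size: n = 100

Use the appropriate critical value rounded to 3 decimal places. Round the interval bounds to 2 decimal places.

The population standard deviation σ is known, so use a z-interval (standard normal critical value).

For 95% confidence, z* = 1.96 (from standard normal table)

Standard error: SE = σ/√n = 12/√100 = 1.200000

Margin of error: E = z* × SE = 1.96 × 1.200000 = 2.3520

Z-interval: x̄ ± E = 50 ± 2.3520 = (47.6480, 52.3520)

Rounded to 2 decimal places:

(47.65, 52.35)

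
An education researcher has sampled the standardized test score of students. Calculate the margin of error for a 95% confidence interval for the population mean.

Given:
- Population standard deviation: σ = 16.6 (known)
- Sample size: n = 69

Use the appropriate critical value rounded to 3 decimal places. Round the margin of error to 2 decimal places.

The population standard deviation σ is known, so use the z-interval margin of error formula.

For 95% confidence, z* = 1.96 (from standard normal table)

Margin of error formula for z-interval: E = z* × σ/√n

E = 1.96 × 16.6/√69
  = 1.96 × 1.998405
  = 3.9169

Rounded to 2 decimal places:

3.92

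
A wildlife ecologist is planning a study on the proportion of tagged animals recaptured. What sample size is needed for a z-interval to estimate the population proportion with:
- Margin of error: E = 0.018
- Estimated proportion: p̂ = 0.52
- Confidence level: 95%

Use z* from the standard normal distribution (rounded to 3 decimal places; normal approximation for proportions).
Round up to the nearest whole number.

Using z* for proportion z-interval (normal approximation).

For 95% confidence, z* = 1.96 (from standard normal table)

Sample size formula for proportion z-interval: n = z*²p̂(1-p̂)/E²

n = 1.96² × 0.52 × 0.48 / 0.018²
  = 3.8416 × 0.2496 / 0.000324
  = 2959.4548

Round up to the nearest whole number: n = 2960

2960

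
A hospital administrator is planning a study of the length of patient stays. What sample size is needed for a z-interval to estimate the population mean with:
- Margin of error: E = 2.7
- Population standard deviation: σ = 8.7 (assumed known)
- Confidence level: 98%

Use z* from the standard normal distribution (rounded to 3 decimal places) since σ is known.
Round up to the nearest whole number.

Using z* since population σ is known (z-interval formula).

For 98% confidence, z* = 2.326 (from standard normal table)

Sample size formula for z-interval: n = (z*σ/E)²

n = (2.326 × 8.7 / 2.7)²
  = (7.494889)²
  = 56.1734

Round up to the nearest whole number: n = 57

57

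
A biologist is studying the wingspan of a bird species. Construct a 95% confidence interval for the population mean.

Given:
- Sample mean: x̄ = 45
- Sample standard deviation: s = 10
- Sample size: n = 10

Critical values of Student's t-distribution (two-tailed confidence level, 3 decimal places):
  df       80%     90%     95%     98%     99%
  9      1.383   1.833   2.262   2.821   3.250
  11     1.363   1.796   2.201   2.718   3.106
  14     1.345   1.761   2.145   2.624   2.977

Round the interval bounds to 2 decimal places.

The population standard deviation σ is unknown (only the sample standard deviation s is given), so use a t-interval with df = n - 1 = 10 - 1 = 9.

For 95% confidence with df = 9, t* = 2.262 (from t-table)

Standard error: SE = s/√n = 10/√10 = 3.162278

Margin of error: E = t* × SE = 2.262 × 3.162278 = 7.1531

T-interval: x̄ ± E = 45 ± 7.1531 = (37.8469, 52.1531)

Rounded to 2 decimal places:

(37.85, 52.15)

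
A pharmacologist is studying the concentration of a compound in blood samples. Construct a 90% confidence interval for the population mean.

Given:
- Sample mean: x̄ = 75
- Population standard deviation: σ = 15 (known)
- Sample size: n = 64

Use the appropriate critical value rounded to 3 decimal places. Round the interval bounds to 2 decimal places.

The population standard deviation σ is known, so use a z-interval (standard normal critical value).

For 90% confidence, z* = 1.645 (from standard normal table)

Standard error: SE = σ/√n = 15/√64 = 1.875000

Margin of error: E = z* × SE = 1.645 × 1.875000 = 3.0844

Z-interval: x̄ ± E = 75 ± 3.0844 = (71.9156, 78.0844)

Rounded to 2 decimal places:

(71.92, 78.08)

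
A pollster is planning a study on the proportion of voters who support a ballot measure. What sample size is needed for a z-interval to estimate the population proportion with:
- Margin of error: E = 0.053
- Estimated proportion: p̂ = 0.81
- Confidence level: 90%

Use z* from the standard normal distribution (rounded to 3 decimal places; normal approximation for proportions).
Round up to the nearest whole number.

Using z* for proportion z-interval (normal approximation).

For 90% confidence, z* = 1.645 (from standard normal table)

Sample size formula for proportion z-interval: n = z*²p̂(1-p̂)/E²

n = 1.645² × 0.81 × 0.19 / 0.053²
  = 2.706025 × 0.1539 / 0.002809
  = 148.2582

Round up to the nearest whole number: n = 149

149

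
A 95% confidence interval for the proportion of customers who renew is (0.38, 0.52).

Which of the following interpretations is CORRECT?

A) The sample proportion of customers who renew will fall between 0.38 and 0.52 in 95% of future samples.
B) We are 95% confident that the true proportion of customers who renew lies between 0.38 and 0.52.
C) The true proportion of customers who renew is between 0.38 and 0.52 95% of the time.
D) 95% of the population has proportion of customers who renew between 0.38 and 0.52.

A confidence interval represents our confidence in the procedure, not a probability statement about the parameter.

Key concept: If we repeated this sampling process many times and computed a 95% CI each time, about 95% of those intervals would contain the true population parameter.

For this specific interval (0.38, 0.52):
- Midpoint (point estimate): 0.45
- Margin of error: 0.07

The correct interpretation is the one stating confidence that the true parameter lies in the interval — option B.

B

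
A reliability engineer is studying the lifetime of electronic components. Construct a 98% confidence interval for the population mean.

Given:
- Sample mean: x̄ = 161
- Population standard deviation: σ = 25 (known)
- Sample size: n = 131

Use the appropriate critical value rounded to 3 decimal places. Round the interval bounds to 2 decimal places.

The population standard deviation σ is known, so use a z-interval (standard normal critical value).

For 98% confidence, z* = 2.326 (from standard normal table)

Standard error: SE = σ/√n = 25/√131 = 2.184260

Margin of error: E = z* × SE = 2.326 × 2.184260 = 5.0806

Z-interval: x̄ ± E = 161 ± 5.0806 = (155.9194, 166.0806)

Rounded to 2 decimal places:

(155.92, 166.08)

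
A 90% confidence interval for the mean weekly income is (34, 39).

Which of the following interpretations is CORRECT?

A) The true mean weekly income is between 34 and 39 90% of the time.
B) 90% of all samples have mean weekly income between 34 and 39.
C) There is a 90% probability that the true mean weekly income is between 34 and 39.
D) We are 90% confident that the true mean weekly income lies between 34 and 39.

A confidence interval represents our confidence in the procedure, not a probability statement about the parameter.

Key concept: If we repeated this sampling process many times and computed a 90% CI each time, about 90% of those intervals would contain the true population parameter.

For this specific interval (34, 39):
- Midpoint (point estimate): 36.5
- Margin of error: 2.5

The correct interpretation is the one stating confidence that the true parameter lies in the interval — option D.

D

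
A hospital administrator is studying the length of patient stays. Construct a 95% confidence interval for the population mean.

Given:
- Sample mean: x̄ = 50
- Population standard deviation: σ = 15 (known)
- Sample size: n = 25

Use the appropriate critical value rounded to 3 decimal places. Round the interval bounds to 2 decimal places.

The population standard deviation σ is known, so use a z-interval (standard normal critical value).

For 95% confidence, z* = 1.96 (from standard normal table)

Standard error: SE = σ/√n = 15/√25 = 3.000000

Margin of error: E = z* × SE = 1.96 × 3.000000 = 5.8800

Z-interval: x̄ ± E = 50 ± 5.8800 = (44.1200, 55.8800)

Rounded to 2 decimal places:

(44.12, 55.88)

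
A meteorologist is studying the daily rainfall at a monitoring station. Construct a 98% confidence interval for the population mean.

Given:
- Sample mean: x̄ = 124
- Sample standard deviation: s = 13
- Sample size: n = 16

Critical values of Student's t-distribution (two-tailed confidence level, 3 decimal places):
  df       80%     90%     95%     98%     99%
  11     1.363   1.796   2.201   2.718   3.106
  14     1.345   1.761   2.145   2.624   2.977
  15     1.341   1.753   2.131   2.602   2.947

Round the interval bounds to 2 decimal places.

The population standard deviation σ is unknown (only the sample standard deviation s is given), so use a t-interval with df = n - 1 = 16 - 1 = 15.

For 98% confidence with df = 15, t* = 2.602 (from t-table)

Standard error: SE = s/√n = 13/√16 = 3.250000

Margin of error: E = t* × SE = 2.602 × 3.250000 = 8.4565

T-interval: x̄ ± E = 124 ± 8.4565 = (115.5435, 132.4565)

Rounded to 2 decimal places:

(115.54, 132.46)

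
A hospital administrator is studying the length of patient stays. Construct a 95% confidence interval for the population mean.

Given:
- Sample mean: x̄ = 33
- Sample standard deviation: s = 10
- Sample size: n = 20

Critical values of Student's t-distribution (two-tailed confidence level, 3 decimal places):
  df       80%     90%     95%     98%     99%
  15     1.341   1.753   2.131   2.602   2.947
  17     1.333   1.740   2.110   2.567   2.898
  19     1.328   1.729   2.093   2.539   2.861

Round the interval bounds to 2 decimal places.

The population standard deviation σ is unknown (only the sample standard deviation s is given), so use a t-interval with df = n - 1 = 20 - 1 = 19.

For 95% confidence with df = 19, t* = 2.093 (from t-table)

Standard error: SE = s/√n = 10/√20 = 2.236068

Margin of error: E = t* × SE = 2.093 × 2.236068 = 4.6801

T-interval: x̄ ± E = 33 ± 4.6801 = (28.3199, 37.6801)

Rounded to 2 decimal places:

(28.32, 37.68)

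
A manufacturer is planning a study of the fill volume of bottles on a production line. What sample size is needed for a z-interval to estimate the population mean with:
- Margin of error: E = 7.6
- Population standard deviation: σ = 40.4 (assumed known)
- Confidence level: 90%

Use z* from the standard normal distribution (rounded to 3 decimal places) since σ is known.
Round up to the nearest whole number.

Using z* since population σ is known (z-interval formula).

For 90% confidence, z* = 1.645 (from standard normal table)

Sample size formula for z-interval: n = (z*σ/E)²

n = (1.645 × 40.4 / 7.6)²
  = (8.744474)²
  = 76.4658

Round up to the nearest whole number: n = 77

77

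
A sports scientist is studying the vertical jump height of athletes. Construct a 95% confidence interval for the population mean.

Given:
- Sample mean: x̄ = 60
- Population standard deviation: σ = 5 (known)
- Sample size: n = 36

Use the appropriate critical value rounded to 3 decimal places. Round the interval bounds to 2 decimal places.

The population standard deviation σ is known, so use a z-interval (standard normal critical value).

For 95% confidence, z* = 1.96 (from standard normal table)

Standard error: SE = σ/√n = 5/√36 = 0.833333

Margin of error: E = z* × SE = 1.96 × 0.833333 = 1.6333

Z-interval: x̄ ± E = 60 ± 1.6333 = (58.3667, 61.6333)

Rounded to 2 decimal places:

(58.37, 61.63)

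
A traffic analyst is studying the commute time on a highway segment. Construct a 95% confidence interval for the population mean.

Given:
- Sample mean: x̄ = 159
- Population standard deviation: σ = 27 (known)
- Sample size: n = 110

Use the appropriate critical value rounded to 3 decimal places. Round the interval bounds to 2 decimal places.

The population standard deviation σ is known, so use a z-interval (standard normal critical value).

For 95% confidence, z* = 1.96 (from standard normal table)

Standard error: SE = σ/√n = 27/√110 = 2.574349

Margin of error: E = z* × SE = 1.96 × 2.574349 = 5.0457

Z-interval: x̄ ± E = 159 ± 5.0457 = (153.9543, 164.0457)

Rounded to 2 decimal places:

(153.95, 164.05)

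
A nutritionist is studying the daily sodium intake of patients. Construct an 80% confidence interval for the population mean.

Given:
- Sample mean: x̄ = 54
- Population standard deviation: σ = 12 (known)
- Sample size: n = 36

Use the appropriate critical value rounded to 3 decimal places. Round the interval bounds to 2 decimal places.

The population standard deviation σ is known, so use a z-interval (standard normal critical value).

For 80% confidence, z* = 1.282 (from standard normal table)

Standard error: SE = σ/√n = 12/√36 = 2.000000

Margin of error: E = z* × SE = 1.282 × 2.000000 = 2.5640

Z-interval: x̄ ± E = 54 ± 2.5640 = (51.4360, 56.5640)

Rounded to 2 decimal places:

(51.44, 56.56)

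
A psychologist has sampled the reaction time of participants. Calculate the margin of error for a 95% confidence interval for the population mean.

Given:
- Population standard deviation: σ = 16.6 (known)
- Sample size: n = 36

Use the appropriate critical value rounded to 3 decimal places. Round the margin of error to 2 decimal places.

The population standard deviation σ is known, so use the z-interval margin of error formula.

For 95% confidence, z* = 1.96 (from standard normal table)

Margin of error formula for z-interval: E = z* × σ/√n

E = 1.96 × 16.6/√36
  = 1.96 × 2.766667
  = 5.4227

Rounded to 2 decimal places:

5.42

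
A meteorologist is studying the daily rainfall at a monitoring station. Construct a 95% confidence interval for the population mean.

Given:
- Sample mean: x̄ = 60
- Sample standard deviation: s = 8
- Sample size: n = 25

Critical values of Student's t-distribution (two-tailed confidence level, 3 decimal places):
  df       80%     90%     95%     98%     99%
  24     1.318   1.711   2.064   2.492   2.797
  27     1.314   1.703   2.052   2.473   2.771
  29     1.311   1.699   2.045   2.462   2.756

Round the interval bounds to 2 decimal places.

The population standard deviation σ is unknown (only the sample standard deviation s is given), so use a t-interval with df = n - 1 = 25 - 1 = 24.

For 95% confidence with df = 24, t* = 2.064 (from t-table)

Standard error: SE = s/√n = 8/√25 = 1.600000

Margin of error: E = t* × SE = 2.064 × 1.600000 = 3.3024

T-interval: x̄ ± E = 60 ± 3.3024 = (56.6976, 63.3024)

Rounded to 2 decimal places:

(56.70, 63.30)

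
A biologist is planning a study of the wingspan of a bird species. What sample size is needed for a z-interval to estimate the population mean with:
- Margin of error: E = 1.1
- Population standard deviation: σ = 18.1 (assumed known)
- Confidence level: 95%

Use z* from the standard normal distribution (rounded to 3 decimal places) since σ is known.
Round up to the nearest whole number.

Using z* since population σ is known (z-interval formula).

For 95% confidence, z* = 1.96 (from standard normal table)

Sample size formula for z-interval: n = (z*σ/E)²

n = (1.96 × 18.1 / 1.1)²
  = (32.250909)²
  = 1040.1211

Round up to the nearest whole number: n = 1041

1041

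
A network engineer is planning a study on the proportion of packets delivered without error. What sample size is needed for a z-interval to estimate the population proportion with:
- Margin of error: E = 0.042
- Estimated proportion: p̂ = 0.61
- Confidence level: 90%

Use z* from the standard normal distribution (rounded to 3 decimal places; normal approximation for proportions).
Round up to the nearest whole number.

Using z* for proportion z-interval (normal approximation).

For 90% confidence, z* = 1.645 (from standard normal table)

Sample size formula for proportion z-interval: n = z*²p̂(1-p̂)/E²

n = 1.645² × 0.61 × 0.39 / 0.042²
  = 2.706025 × 0.2379 / 0.001764
  = 364.9452

Round up to the nearest whole number: n = 365

365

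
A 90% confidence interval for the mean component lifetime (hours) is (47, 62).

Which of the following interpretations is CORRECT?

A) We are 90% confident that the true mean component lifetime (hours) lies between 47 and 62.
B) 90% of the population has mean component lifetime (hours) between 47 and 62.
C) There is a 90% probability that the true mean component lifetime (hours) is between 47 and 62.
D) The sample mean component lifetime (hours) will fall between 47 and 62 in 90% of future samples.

A confidence interval represents our confidence in the procedure, not a probability statement about the parameter.

Key concept: If we repeated this sampling process many times and computed a 90% CI each time, about 90% of those intervals would contain the true population parameter.

For this specific interval (47, 62):
- Midpoint (point estimate): 54.5
- Margin of error: 7.5

The correct interpretation is the one stating confidence that the true parameter lies in the interval — option A.

A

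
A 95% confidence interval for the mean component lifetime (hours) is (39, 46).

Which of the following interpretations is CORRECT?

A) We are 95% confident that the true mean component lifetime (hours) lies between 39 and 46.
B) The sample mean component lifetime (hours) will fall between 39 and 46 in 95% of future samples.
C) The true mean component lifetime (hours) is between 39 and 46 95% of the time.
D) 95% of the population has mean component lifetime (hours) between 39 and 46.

A confidence interval represents our confidence in the procedure, not a probability statement about the parameter.

Key concept: If we repeated this sampling process many times and computed a 95% CI each time, about 95% of those intervals would contain the true population parameter.

For this specific interval (39, 46):
- Midpoint (point estimate): 42.5
- Margin of error: 3.5

The correct interpretation is the one stating confidence that the true parameter lies in the interval — option A.

A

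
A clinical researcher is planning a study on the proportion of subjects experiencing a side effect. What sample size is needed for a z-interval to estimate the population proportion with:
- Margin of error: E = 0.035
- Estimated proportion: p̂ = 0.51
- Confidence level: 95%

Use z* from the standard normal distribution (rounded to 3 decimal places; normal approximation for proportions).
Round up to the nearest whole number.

Using z* for proportion z-interval (normal approximation).

For 95% confidence, z* = 1.96 (from standard normal table)

Sample size formula for proportion z-interval: n = z*²p̂(1-p̂)/E²

n = 1.96² × 0.51 × 0.49 / 0.035²
  = 3.8416 × 0.2499 / 0.001225
  = 783.6864

Round up to the nearest whole number: n = 784

784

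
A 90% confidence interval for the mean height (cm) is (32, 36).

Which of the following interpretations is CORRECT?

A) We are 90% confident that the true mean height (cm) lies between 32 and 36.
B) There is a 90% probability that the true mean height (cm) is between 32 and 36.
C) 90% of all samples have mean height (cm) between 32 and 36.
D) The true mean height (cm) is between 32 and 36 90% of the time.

A confidence interval represents our confidence in the procedure, not a probability statement about the parameter.

Key concept: If we repeated this sampling process many times and computed a 90% CI each time, about 90% of those intervals would contain the true population parameter.

For this specific interval (32, 36):
- Midpoint (point estimate): 34
- Margin of error: 2

The correct interpretation is the one stating confidence that the true parameter lies in the interval — option A.

A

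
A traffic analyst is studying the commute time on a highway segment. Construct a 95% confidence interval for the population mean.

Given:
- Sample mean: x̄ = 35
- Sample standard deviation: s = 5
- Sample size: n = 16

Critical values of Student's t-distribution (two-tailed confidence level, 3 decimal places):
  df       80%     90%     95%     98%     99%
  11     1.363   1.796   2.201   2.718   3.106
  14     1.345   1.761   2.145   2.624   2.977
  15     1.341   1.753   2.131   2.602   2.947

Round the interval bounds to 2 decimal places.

The population standard deviation σ is unknown (only the sample standard deviation s is given), so use a t-interval with df = n - 1 = 16 - 1 = 15.

For 95% confidence with df = 15, t* = 2.131 (from t-table)

Standard error: SE = s/√n = 5/√16 = 1.250000

Margin of error: E = t* × SE = 2.131 × 1.250000 = 2.6637

T-interval: x̄ ± E = 35 ± 2.6637 = (32.3362, 37.6638)

Rounded to 2 decimal places:

(32.34, 37.66)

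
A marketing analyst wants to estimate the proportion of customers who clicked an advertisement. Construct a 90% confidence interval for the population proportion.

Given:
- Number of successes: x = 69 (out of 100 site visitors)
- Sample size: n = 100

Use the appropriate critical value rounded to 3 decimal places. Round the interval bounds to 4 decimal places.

Sample proportion: p̂ = 69/100 = 0.690000

Check conditions for normal approximation:
  np̂ = 69 ≥ 10 ✓
  n(1-p̂) = 31 ≥ 10 ✓

The sample is large enough, so use a z-interval (normal approximation) for the proportion.

For 90% confidence, z* = 1.645 (from standard normal table)

Standard error: SE = √(p̂(1-p̂)/n) = √(0.690000×0.310000/100) = 0.04624932

Margin of error: E = z* × SE = 1.645 × 0.04624932 = 0.076080

Z-interval: p̂ ± E = 0.690000 ± 0.076080 = (0.613920, 0.766080)

Rounded to 4 decimal places:

(0.6139, 0.7661)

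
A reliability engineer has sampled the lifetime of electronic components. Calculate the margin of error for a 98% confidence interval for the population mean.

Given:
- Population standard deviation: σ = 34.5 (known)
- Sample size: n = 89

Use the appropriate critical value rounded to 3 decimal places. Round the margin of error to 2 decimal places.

The population standard deviation σ is known, so use the z-interval margin of error formula.

For 98% confidence, z* = 2.326 (from standard normal table)

Margin of error formula for z-interval: E = z* × σ/√n

E = 2.326 × 34.5/√89
  = 2.326 × 3.656993
  = 8.5062

Rounded to 2 decimal places:

8.51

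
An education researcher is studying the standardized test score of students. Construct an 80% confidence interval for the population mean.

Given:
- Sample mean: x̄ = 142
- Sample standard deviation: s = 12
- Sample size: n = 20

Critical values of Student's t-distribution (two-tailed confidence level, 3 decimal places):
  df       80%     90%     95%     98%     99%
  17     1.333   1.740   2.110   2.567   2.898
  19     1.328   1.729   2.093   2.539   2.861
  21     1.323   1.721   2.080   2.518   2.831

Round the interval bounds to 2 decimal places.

The population standard deviation σ is unknown (only the sample standard deviation s is given), so use a t-interval with df = n - 1 = 20 - 1 = 19.

For 80% confidence with df = 19, t* = 1.328 (from t-table)

Standard error: SE = s/√n = 12/√20 = 2.683282

Margin of error: E = t* × SE = 1.328 × 2.683282 = 3.5634

T-interval: x̄ ± E = 142 ± 3.5634 = (138.4366, 145.5634)

Rounded to 2 decimal places:

(138.44, 145.56)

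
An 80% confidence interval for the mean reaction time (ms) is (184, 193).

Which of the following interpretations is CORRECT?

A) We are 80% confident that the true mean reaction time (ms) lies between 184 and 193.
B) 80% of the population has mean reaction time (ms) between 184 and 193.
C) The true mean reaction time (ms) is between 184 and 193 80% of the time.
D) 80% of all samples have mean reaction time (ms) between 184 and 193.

A confidence interval represents our confidence in the procedure, not a probability statement about the parameter.

Key concept: If we repeated this sampling process many times and computed an 80% CI each time, about 80% of those intervals would contain the true population parameter.

For this specific interval (184, 193):
- Midpoint (point estimate): 188.5
- Margin of error: 4.5

The correct interpretation is the one stating confidence that the true parameter lies in the interval — option A.

A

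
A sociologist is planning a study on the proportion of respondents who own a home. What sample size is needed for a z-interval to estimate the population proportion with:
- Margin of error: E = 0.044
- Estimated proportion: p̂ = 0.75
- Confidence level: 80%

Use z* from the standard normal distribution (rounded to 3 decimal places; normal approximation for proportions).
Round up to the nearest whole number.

Using z* for proportion z-interval (normal approximation).

For 80% confidence, z* = 1.282 (from standard normal table)

Sample size formula for proportion z-interval: n = z*²p̂(1-p̂)/E²

n = 1.282² × 0.75 × 0.25 / 0.044²
  = 1.643524 × 0.1875 / 0.001936
  = 159.1739

Round up to the nearest whole number: n = 160

160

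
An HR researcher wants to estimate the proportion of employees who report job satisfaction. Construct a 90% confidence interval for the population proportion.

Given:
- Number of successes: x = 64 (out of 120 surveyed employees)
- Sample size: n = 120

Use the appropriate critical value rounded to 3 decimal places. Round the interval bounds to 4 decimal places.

Sample proportion: p̂ = 64/120 = 0.5333333

Check conditions for normal approximation:
  np̂ = 64 ≥ 10 ✓
  n(1-p̂) = 56 ≥ 10 ✓

The sample is large enough, so use a z-interval (normal approximation) for the proportion.

For 90% confidence, z* = 1.645 (from standard normal table)

Standard error: SE = √(p̂(1-p̂)/n) = √(0.5333333×0.4666667/120) = 0.045542003

Margin of error: E = z* × SE = 1.645 × 0.045542003 = 0.0749166

Z-interval: p̂ ± E = 0.5333333 ± 0.0749166 = (0.4584167, 0.6082499)

Rounded to 4 decimal places:

(0.4584, 0.6082)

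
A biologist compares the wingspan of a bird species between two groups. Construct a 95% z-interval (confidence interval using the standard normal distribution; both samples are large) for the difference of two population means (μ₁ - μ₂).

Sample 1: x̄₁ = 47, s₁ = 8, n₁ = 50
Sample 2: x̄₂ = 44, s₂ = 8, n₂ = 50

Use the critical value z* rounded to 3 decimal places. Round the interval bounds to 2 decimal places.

Both samples are large (n₁ = 50 ≥ 30, n₂ = 50 ≥ 30), so a z-interval for the difference of means applies.

Point estimate: x̄₁ - x̄₂ = 47 - 44 = 3

Standard error: SE = √(s₁²/n₁ + s₂²/n₂)
= √(8²/50 + 8²/50)
= √(1.280000 + 1.280000)
= 1.600000

For 95% confidence, z* = 1.96 (from standard normal table)
Margin of error: E = z* × SE = 1.96 × 1.600000 = 3.1360

Z-interval: (x̄₁ - x̄₂) ± E = 3 ± 3.1360 = (-0.1360, 6.1360)

Rounded to 2 decimal places:

(-0.14, 6.14)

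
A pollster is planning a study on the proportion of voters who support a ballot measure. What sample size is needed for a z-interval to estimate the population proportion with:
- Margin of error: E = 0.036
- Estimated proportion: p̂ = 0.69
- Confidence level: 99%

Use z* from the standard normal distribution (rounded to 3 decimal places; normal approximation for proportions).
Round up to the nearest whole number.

Using z* for proportion z-interval (normal approximation).

For 99% confidence, z* = 2.576 (from standard normal table)

Sample size formula for proportion z-interval: n = z*²p̂(1-p̂)/E²

n = 2.576² × 0.69 × 0.31 / 0.036²
  = 6.635776 × 0.2139 / 0.001296
  = 1095.2103

Round up to the nearest whole number: n = 1096

1096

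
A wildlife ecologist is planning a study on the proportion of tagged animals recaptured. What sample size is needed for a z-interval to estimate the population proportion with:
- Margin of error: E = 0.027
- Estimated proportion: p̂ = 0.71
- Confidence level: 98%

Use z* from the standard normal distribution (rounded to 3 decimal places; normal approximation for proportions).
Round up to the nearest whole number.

Using z* for proportion z-interval (normal approximation).

For 98% confidence, z* = 2.326 (from standard normal table)

Sample size formula for proportion z-interval: n = z*²p̂(1-p̂)/E²

n = 2.326² × 0.71 × 0.29 / 0.027²
  = 5.410276 × 0.2059 / 0.000729
  = 1528.0876

Round up to the nearest whole number: n = 1529

1529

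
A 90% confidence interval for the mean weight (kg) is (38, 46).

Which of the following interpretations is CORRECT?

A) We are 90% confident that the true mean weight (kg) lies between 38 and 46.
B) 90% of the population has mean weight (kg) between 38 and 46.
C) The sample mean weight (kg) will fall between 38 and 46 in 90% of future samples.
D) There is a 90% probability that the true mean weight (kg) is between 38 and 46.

A confidence interval represents our confidence in the procedure, not a probability statement about the parameter.

Key concept: If we repeated this sampling process many times and computed a 90% CI each time, about 90% of those intervals would contain the true population parameter.

For this specific interval (38, 46):
- Midpoint (point estimate): 42
- Margin of error: 4

The correct interpretation is the one stating confidence that the true parameter lies in the interval — option A.

A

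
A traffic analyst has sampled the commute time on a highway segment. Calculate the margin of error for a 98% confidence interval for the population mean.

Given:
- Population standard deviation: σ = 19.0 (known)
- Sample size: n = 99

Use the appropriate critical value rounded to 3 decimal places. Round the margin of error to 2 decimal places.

The population standard deviation σ is known, so use the z-interval margin of error formula.

For 98% confidence, z* = 2.326 (from standard normal table)

Margin of error formula for z-interval: E = z* × σ/√n

E = 2.326 × 19.0/√99
  = 2.326 × 1.909572
  = 4.4417

Rounded to 2 decimal places:

4.44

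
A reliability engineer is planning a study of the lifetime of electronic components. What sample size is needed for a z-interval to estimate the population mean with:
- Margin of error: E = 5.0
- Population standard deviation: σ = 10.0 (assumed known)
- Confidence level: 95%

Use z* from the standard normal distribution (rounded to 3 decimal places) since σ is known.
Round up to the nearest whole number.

Using z* since population σ is known (z-interval formula).

For 95% confidence, z* = 1.96 (from standard normal table)

Sample size formula for z-interval: n = (z*σ/E)²

n = (1.96 × 10.0 / 5.0)²
  = (3.920000)²
  = 15.3664

Round up to the nearest whole number: n = 16

16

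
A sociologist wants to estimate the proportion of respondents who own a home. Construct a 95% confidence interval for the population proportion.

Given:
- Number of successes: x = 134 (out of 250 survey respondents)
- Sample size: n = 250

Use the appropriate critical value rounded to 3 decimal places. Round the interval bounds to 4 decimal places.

Sample proportion: p̂ = 134/250 = 0.536000

Check conditions for normal approximation:
  np̂ = 134 ≥ 10 ✓
  n(1-p̂) = 116 ≥ 10 ✓

The sample is large enough, so use a z-interval (normal approximation) for the proportion.

For 95% confidence, z* = 1.96 (from standard normal table)

Standard error: SE = √(p̂(1-p̂)/n) = √(0.536000×0.464000/250) = 0.03154070

Margin of error: E = z* × SE = 1.96 × 0.03154070 = 0.061820

Z-interval: p̂ ± E = 0.536000 ± 0.061820 = (0.474180, 0.597820)

Rounded to 4 decimal places:

(0.4742, 0.5978)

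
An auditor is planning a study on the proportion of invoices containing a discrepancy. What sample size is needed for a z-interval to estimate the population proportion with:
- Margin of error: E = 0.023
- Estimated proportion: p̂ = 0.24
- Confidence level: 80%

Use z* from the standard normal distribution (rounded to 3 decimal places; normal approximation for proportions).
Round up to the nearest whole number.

Using z* for proportion z-interval (normal approximation).

For 80% confidence, z* = 1.282 (from standard normal table)

Sample size formula for proportion z-interval: n = z*²p̂(1-p̂)/E²

n = 1.282² × 0.24 × 0.76 / 0.023²
  = 1.643524 × 0.1824 / 0.000529
  = 566.6896

Round up to the nearest whole number: n = 567

567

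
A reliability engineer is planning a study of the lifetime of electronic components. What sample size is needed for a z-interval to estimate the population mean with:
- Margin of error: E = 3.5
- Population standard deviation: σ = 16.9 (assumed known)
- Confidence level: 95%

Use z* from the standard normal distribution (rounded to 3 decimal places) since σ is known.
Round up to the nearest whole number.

Using z* since population σ is known (z-interval formula).

For 95% confidence, z* = 1.96 (from standard normal table)

Sample size formula for z-interval: n = (z*σ/E)²

n = (1.96 × 16.9 / 3.5)²
  = (9.464000)²
  = 89.5673

Round up to the nearest whole number: n = 90

90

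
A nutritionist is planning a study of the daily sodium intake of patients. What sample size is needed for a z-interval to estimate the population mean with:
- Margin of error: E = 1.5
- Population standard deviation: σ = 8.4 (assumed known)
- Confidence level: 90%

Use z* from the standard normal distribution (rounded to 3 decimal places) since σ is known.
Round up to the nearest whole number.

Using z* since population σ is known (z-interval formula).

For 90% confidence, z* = 1.645 (from standard normal table)

Sample size formula for z-interval: n = (z*σ/E)²

n = (1.645 × 8.4 / 1.5)²
  = (9.212000)²
  = 84.8609

Round up to the nearest whole number: n = 85

85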